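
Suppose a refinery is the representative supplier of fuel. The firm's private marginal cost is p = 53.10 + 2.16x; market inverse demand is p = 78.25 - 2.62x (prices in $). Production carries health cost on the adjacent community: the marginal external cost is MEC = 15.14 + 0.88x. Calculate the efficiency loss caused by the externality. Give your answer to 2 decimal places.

Market equilibrium (private): 53.10 + 2.16x = 78.25 - 2.62x → x_m = 5.2615.
Social marginal cost = private MC + MEC = 68.24 + 3.04x.
Set SMC = demand: 68.24 + 3.04x = 78.25 - 2.62x → x* = 1.7686.
Between x* and x_m the wedge SMC − demand runs linearly from 0 to MEC(x_m), so the loss is a triangle.
DWL = ½ × 3.4929 × 19.7701 = 34.5275.

DWL = $34.53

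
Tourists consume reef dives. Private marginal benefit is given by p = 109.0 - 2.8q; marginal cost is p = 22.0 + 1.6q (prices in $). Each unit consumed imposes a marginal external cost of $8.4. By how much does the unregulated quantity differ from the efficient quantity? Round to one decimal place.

Market equilibrium (private): 22.0 + 1.6q = 109.0 - 2.8q → q_m = 19.7727.
Social marginal benefit = demand − MEC = 100.6 - 2.8q.
Set SMB = MC: 100.6 - 2.8q = 22.0 + 1.6q → q* = 17.8636.
Gap = |19.7727 − 17.8636| = 1.9091.

1.9 units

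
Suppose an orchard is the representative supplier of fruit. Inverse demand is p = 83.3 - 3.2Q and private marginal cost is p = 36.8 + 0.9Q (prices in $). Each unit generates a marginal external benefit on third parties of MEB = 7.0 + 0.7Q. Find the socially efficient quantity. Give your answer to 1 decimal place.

Q* = 15.7

Social marginal cost = private MC − MEB = 29.8 + 0.2Q.
Set SMC = demand: 29.8 + 0.2Q = 83.3 - 3.2Q → Q* = 15.7353.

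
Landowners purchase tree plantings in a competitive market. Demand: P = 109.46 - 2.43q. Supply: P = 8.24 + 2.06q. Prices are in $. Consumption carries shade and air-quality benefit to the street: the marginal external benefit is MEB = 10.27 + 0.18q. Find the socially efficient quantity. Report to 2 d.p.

q* = 25.87

Social marginal benefit = demand + MEB = 119.73 - 2.25q.
Set SMB = MC: 119.73 - 2.25q = 8.24 + 2.06q → q* = 25.8677.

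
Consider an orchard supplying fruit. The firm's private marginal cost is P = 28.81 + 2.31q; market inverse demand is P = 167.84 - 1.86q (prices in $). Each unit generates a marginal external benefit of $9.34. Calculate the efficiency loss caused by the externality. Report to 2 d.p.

DWL = $10.46

Market equilibrium (private): 28.81 + 2.31q = 167.84 - 1.86q → q_m = 33.3405.
Social marginal cost = private MC − MEB = 19.47 + 2.31q.
Set SMC = demand: 19.47 + 2.31q = 167.84 - 1.86q → q* = 35.5803.
The loss is the area between SMC and demand from q* to q_m; with linear curves that's a triangle of height MEB(q_m).
DWL = ½ × 2.2398 × 9.3400 = 10.4599.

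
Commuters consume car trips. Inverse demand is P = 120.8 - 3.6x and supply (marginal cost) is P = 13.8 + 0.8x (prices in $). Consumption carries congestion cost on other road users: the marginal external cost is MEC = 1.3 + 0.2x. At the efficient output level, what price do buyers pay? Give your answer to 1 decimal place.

P = $38.1

Social marginal benefit = demand − MEC = 119.5 - 3.8x.
Set SMB = MC: 119.5 - 3.8x = 13.8 + 0.8x → x* = 22.9783.
Consumer price on the demand curve at x*: 120.8 − 3.6×22.9783 = 38.0781.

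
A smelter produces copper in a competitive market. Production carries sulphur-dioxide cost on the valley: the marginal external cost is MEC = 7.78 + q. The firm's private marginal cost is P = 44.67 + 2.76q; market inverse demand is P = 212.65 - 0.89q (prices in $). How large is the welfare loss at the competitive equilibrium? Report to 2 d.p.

DWL = $311.25

Market equilibrium (private): 44.67 + 2.76q = 212.65 - 0.89q → q_m = 46.0219.
Social marginal cost = private MC + MEC = 52.45 + 3.76q.
Set SMC = demand: 52.45 + 3.76q = 212.65 - 0.89q → q* = 34.4516.
Between q* and q_m the wedge SMC − demand runs linearly from 0 to MEC(q_m), so the loss is a triangle.
DWL = ½ × 11.5703 × 53.8019 = 311.2521.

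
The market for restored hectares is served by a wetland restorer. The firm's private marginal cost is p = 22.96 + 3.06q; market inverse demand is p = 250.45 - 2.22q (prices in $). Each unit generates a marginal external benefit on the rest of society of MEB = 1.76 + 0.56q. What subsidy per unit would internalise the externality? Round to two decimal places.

subsidy = $28.96 per unit

Social marginal cost = private MC − MEB = 21.20 + 2.50q.
Set SMC = demand: 21.20 + 2.50q = 250.45 - 2.22q → q* = 48.5699.
The Pigouvian subsidy equals MEB at q*: 1.76 + 0.56×48.5699 = 28.9591.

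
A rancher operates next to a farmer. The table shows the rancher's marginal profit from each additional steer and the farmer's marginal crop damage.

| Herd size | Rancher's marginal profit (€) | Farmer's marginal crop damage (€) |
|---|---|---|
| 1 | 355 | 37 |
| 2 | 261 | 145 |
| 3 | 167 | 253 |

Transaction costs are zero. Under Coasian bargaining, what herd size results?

Bargaining reaches the level where marginal profit last exceeds marginal crop damage.
That holds through level 2 (261 ≥ 145) but not at 3 (167 < 253).

2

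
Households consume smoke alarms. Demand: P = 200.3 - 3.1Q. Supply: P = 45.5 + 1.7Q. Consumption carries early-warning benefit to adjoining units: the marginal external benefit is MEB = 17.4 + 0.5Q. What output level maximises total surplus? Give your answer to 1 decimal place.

Q* = 40.0

Social marginal benefit = demand + MEB = 217.7 - 2.6Q.
Set SMB = MC: 217.7 - 2.6Q = 45.5 + 1.7Q → Q* = 40.0465.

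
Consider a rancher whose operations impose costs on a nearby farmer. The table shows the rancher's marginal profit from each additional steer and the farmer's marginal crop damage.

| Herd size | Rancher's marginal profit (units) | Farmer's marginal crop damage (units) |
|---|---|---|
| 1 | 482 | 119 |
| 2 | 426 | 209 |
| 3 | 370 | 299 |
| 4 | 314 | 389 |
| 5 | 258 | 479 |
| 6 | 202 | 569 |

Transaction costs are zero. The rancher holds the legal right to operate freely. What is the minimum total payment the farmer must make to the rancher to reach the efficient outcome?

Left alone the rancher would choose level 6 (marginal profit stays positive).
Efficient level: k* = 3 (marginal profit ≥ marginal crop damage through 3).
The farmer must at least cover the rancher's forgone profit from cutting 6→3: 314 + 258 + 202 = 774.

774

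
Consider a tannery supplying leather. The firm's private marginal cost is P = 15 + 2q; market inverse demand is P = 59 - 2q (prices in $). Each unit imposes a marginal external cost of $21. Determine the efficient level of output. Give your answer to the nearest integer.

q* = 6

Social marginal cost = private MC + MEC = 36 + 2q.
Set SMC = demand: 36 + 2q = 59 - 2q → q* = 5.7500.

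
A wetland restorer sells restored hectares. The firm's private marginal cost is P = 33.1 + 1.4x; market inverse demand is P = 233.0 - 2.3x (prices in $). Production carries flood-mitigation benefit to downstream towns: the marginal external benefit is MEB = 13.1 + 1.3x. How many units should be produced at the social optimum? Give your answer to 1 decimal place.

x* = 88.8

Social marginal cost = private MC − MEB = 20.0 + 0.1x.
Set SMC = demand: 20.0 + 0.1x = 233.0 - 2.3x → x* = 88.7500.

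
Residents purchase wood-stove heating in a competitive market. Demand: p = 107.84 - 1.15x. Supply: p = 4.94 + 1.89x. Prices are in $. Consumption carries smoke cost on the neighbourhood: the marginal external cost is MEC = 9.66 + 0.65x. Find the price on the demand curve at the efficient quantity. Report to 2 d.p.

P = $78.78

Social marginal benefit = demand − MEC = 98.18 - 1.80x.
Set SMB = MC: 98.18 - 1.80x = 4.94 + 1.89x → x* = 25.2683.
Consumer price on the demand curve at x*: 107.84 − 1.15×25.2683 = 78.7815.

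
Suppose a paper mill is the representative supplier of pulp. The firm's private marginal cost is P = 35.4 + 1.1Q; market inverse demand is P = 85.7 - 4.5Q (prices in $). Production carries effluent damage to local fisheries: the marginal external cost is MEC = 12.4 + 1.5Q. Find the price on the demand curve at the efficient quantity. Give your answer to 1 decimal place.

P = $61.7

Social marginal cost = private MC + MEC = 47.8 + 2.6Q.
Set SMC = demand: 47.8 + 2.6Q = 85.7 - 4.5Q → Q* = 5.3380.
Consumer price on the demand curve at Q*: 85.7 − 4.5×5.3380 = 61.6790.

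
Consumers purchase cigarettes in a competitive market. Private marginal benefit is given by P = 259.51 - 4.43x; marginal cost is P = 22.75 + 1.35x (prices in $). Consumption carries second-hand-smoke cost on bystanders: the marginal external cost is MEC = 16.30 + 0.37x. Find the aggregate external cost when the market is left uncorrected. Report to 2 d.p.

$978.09

Market equilibrium (private): 22.75 + 1.35x = 259.51 - 4.43x → x_m = 40.9619.
Total external cost = ∫₀^{x_m} (16.30 + 0.37x) dx = 16.30×40.9619 + ½×0.37×40.9619² = 978.0863.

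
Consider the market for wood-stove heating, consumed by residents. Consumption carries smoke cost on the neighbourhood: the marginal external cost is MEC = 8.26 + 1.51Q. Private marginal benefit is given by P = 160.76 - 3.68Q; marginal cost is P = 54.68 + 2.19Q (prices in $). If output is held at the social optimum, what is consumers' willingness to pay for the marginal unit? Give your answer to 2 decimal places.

P = $111.98

Social marginal benefit = demand − MEC = 152.50 - 5.19Q.
Set SMB = MC: 152.50 - 5.19Q = 54.68 + 2.19Q → Q* = 13.2547.
Consumer price on the demand curve at Q*: 160.76 − 3.68×13.2547 = 111.9827.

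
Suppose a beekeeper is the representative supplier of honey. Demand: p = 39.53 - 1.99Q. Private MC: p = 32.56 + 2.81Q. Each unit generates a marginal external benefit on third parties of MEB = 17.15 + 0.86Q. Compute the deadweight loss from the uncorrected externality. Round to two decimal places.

DWL = 42.96

Market equilibrium (private): 32.56 + 2.81Q = 39.53 - 1.99Q → Q_m = 1.4521.
Social marginal cost = private MC − MEB = 15.41 + 1.95Q.
Set SMC = demand: 15.41 + 1.95Q = 39.53 - 1.99Q → Q* = 6.1218.
The welfare-loss triangle has base |Q_m − Q*| and height MEB(Q_m) (the vertical gap between SMC and demand is zero at Q* and MEB at Q_m).
DWL = ½ × 4.6697 × 18.3988 = 42.9584.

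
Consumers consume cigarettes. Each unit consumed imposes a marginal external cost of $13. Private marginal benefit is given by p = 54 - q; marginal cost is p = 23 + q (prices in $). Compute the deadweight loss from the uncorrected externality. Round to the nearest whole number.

DWL = $42

Market equilibrium (private): 23 + q = 54 - q → q_m = 15.5000.
Social marginal benefit = demand − MEC = 41 - q.
Set SMB = MC: 41 - q = 23 + q → q* = 9.0000.
The welfare-loss triangle has base |q_m − q*| and height MEC(q_m) (the vertical gap between SMB and MC is zero at q* and MEC at q_m).
DWL = ½ × 6.5000 × 13.0000 = 42.2500.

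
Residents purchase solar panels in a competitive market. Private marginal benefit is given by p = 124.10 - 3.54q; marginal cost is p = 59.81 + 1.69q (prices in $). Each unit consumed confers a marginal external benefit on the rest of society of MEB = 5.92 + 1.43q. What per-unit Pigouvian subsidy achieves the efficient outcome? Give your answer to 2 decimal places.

subsidy = $32.34 per unit

Social marginal benefit = demand + MEB = 130.02 - 2.11q.
Set SMB = MC: 130.02 - 2.11q = 59.81 + 1.69q → q* = 18.4763.
The Pigouvian subsidy equals MEB at q*: 5.92 + 1.43×18.4763 = 32.3411.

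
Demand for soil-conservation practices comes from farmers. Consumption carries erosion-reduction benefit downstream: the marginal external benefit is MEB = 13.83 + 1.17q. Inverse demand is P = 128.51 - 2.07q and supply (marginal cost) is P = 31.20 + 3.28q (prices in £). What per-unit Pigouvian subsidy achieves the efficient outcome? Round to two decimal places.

Social marginal benefit = demand + MEB = 142.34 - 0.90q.
Set SMB = MC: 142.34 - 0.90q = 31.20 + 3.28q → q* = 26.5885.
The Pigouvian subsidy equals MEB at q*: 13.83 + 1.17×26.5885 = 44.9385.

subsidy = £44.94 per unit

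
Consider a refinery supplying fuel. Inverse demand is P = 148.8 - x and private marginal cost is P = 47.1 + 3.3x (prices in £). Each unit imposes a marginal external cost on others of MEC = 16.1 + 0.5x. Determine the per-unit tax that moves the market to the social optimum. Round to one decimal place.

Social marginal cost = private MC + MEC = 63.2 + 3.8x.
Set SMC = demand: 63.2 + 3.8x = 148.8 - x → x* = 17.8333.
The Pigouvian tax equals MEC at x*: 16.1 + 0.5×17.8333 = 25.0167.

tax = £25.0 per unit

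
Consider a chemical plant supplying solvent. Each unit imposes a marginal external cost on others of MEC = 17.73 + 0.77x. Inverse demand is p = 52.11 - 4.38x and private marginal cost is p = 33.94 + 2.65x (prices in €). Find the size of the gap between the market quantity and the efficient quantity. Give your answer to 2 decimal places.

Market equilibrium (private): 33.94 + 2.65x = 52.11 - 4.38x → x_m = 2.5846.
Social marginal cost = private MC + MEC = 51.67 + 3.42x.
Set SMC = demand: 51.67 + 3.42x = 52.11 - 4.38x → x* = 0.0564.
Gap = |2.5846 − 0.0564| = 2.5282.

2.53 units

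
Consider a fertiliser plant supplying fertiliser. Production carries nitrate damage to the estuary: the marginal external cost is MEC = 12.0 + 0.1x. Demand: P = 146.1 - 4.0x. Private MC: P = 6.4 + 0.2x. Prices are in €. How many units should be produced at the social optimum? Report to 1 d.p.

x* = 29.7

Social marginal cost = private MC + MEC = 18.4 + 0.3x.
Set SMC = demand: 18.4 + 0.3x = 146.1 - 4.0x → x* = 29.6977.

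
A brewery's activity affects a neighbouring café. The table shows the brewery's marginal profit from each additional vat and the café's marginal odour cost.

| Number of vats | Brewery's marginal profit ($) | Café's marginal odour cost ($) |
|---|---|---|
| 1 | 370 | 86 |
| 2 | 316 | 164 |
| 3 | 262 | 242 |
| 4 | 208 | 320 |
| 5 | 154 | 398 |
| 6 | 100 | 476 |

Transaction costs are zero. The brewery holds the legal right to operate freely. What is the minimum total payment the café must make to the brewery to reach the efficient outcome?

$462

Left alone the brewery would choose level 6 (marginal profit stays positive).
Efficient level: k* = 3 (marginal profit ≥ marginal odour cost through 3).
The café must at least cover the brewery's forgone profit from cutting 6→3: 208 + 154 + 100 = 462.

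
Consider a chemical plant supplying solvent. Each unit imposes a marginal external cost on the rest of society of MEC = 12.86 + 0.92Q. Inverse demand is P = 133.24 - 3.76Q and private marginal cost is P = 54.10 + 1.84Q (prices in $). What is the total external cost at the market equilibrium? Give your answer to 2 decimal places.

$273.61

Market equilibrium (private): 54.10 + 1.84Q = 133.24 - 3.76Q → Q_m = 14.1321.
Total external cost = ∫₀^{Q_m} (12.86 + 0.92Q) dQ = 12.86×14.1321 + ½×0.92×14.1321² = 273.6083.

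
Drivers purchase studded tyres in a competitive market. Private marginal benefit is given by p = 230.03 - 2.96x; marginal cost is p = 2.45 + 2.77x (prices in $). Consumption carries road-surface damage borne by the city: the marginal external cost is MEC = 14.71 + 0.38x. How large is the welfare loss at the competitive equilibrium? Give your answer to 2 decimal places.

DWL = $72.68

Market equilibrium (private): 2.45 + 2.77x = 230.03 - 2.96x → x_m = 39.7173.
Social marginal benefit = demand − MEC = 215.32 - 3.34x.
Set SMB = MC: 215.32 - 3.34x = 2.45 + 2.77x → x* = 34.8396.
The welfare-loss triangle has base |x_m − x*| and height MEC(x_m) (the vertical gap between SMB and MC is zero at x* and MEC at x_m).
DWL = ½ × 4.8777 × 29.8026 = 72.6841.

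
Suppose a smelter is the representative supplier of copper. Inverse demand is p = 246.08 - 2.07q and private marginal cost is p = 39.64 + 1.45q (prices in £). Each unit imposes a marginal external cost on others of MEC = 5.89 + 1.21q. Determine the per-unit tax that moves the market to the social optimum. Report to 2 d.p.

Social marginal cost = private MC + MEC = 45.53 + 2.66q.
Set SMC = demand: 45.53 + 2.66q = 246.08 - 2.07q → q* = 42.3996.
The Pigouvian tax equals MEC at q*: 5.89 + 1.21×42.3996 = 57.1935.

tax = £57.19 per unit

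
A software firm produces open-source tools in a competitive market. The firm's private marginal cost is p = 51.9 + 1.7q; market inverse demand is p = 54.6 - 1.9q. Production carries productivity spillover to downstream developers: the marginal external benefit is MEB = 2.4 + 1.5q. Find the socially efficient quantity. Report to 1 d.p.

q* = 2.4

Social marginal cost = private MC − MEB = 49.5 + 0.2q.
Set SMC = demand: 49.5 + 0.2q = 54.6 - 1.9q → q* = 2.4286.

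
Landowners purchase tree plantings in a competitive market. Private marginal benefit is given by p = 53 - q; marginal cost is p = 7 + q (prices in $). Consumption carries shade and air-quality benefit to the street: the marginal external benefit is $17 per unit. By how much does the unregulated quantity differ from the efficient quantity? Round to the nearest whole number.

Market equilibrium (private): 7 + q = 53 - q → q_m = 23.0000.
Social marginal benefit = demand + MEB = 70 - q.
Set SMB = MC: 70 - q = 7 + q → q* = 31.5000.
Gap = |23.0000 − 31.5000| = 8.5000.

9 units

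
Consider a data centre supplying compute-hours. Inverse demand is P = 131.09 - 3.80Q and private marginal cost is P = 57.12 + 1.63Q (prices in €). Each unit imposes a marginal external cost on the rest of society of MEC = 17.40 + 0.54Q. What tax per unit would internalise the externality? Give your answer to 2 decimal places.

Social marginal cost = private MC + MEC = 74.52 + 2.17Q.
Set SMC = demand: 74.52 + 2.17Q = 131.09 - 3.80Q → Q* = 9.4757.
The Pigouvian tax equals MEC at Q*: 17.40 + 0.54×9.4757 = 22.5169.

tax = €22.52 per unit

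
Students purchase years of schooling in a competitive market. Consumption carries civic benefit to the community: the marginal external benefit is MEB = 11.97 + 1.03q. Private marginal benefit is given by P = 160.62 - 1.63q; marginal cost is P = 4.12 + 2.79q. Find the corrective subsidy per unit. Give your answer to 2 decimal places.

Social marginal benefit = demand + MEB = 172.59 - 0.60q.
Set SMB = MC: 172.59 - 0.60q = 4.12 + 2.79q → q* = 49.6962.
The Pigouvian subsidy equals MEB at q*: 11.97 + 1.03×49.6962 = 63.1571.

subsidy = 63.16 per unit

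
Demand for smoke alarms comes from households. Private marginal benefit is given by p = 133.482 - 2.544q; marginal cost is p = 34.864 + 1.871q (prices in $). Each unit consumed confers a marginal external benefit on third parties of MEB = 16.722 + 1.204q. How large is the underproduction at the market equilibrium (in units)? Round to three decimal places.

Market equilibrium (private): 34.864 + 1.871q = 133.482 - 2.544q → q_m = 22.3370.
Social marginal benefit = demand + MEB = 150.204 - 1.340q.
Set SMB = MC: 150.204 - 1.340q = 34.864 + 1.871q → q* = 35.9203.
Gap = |22.3370 − 35.9203| = 13.5833.

13.583 units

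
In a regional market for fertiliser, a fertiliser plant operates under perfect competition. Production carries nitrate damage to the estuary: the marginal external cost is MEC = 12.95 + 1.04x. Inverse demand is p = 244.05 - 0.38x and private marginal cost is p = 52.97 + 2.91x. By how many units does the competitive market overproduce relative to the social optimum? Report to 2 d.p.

16.94 units

Market equilibrium (private): 52.97 + 2.91x = 244.05 - 0.38x → x_m = 58.0790.
Social marginal cost = private MC + MEC = 65.92 + 3.95x.
Set SMC = demand: 65.92 + 3.95x = 244.05 - 0.38x → x* = 41.1386.
Gap = |58.0790 − 41.1386| = 16.9404.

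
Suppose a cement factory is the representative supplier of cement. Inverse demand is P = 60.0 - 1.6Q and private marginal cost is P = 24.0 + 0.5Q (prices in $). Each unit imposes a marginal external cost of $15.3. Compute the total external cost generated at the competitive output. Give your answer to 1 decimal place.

Market equilibrium (private): 24.0 + 0.5Q = 60.0 - 1.6Q → Q_m = 17.1429.
Total external cost = MEC × Q_m = 15.3 × 17.1429 = 262.2864.

$262.3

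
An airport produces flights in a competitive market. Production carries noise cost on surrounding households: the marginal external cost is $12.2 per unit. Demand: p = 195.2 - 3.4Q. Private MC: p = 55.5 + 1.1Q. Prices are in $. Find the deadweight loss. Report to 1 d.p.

DWL = $16.5

Market equilibrium (private): 55.5 + 1.1Q = 195.2 - 3.4Q → Q_m = 31.0444.
Social marginal cost = private MC + MEC = 67.7 + 1.1Q.
Set SMC = demand: 67.7 + 1.1Q = 195.2 - 3.4Q → Q* = 28.3333.
The welfare-loss triangle has base |Q_m − Q*| and height MEC(Q_m) (the vertical gap between SMC and demand is zero at Q* and MEC at Q_m).
DWL = ½ × 2.7111 × 12.2000 = 16.5377.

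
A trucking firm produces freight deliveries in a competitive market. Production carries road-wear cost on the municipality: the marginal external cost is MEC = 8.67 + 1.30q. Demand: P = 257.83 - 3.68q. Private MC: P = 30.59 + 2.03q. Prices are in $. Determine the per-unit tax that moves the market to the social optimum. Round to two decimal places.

Social marginal cost = private MC + MEC = 39.26 + 3.33q.
Set SMC = demand: 39.26 + 3.33q = 257.83 - 3.68q → q* = 31.1797.
The Pigouvian tax equals MEC at q*: 8.67 + 1.30×31.1797 = 49.2036.

tax = $49.20 per unit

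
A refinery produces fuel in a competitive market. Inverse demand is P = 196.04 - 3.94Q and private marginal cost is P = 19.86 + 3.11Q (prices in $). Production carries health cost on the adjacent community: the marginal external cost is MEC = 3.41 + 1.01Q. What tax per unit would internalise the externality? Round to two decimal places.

Social marginal cost = private MC + MEC = 23.27 + 4.12Q.
Set SMC = demand: 23.27 + 4.12Q = 196.04 - 3.94Q → Q* = 21.4355.
The Pigouvian tax equals MEC at Q*: 3.41 + 1.01×21.4355 = 25.0599.

tax = $25.06 per unit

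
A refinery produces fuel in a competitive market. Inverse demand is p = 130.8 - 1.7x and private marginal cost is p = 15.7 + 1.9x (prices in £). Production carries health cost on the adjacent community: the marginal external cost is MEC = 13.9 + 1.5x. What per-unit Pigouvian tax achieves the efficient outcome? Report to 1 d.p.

tax = £43.7 per unit

Social marginal cost = private MC + MEC = 29.6 + 3.4x.
Set SMC = demand: 29.6 + 3.4x = 130.8 - 1.7x → x* = 19.8431.
The Pigouvian tax equals MEC at x*: 13.9 + 1.5×19.8431 = 43.6647.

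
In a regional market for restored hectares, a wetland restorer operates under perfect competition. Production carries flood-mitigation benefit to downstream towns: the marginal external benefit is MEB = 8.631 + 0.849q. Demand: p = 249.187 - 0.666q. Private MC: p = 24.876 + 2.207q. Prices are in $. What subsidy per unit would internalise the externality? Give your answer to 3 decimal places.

subsidy = $106.342 per unit

Social marginal cost = private MC − MEB = 16.245 + 1.358q.
Set SMC = demand: 16.245 + 1.358q = 249.187 - 0.666q → q* = 115.0899.
The Pigouvian subsidy equals MEB at q*: 8.631 + 0.849×115.0899 = 106.3423.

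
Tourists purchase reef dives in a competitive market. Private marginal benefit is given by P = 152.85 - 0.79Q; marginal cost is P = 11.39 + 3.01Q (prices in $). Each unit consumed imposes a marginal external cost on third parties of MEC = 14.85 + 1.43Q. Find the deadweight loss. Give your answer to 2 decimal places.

Market equilibrium (private): 11.39 + 3.01Q = 152.85 - 0.79Q → Q_m = 37.2263.
Social marginal benefit = demand − MEC = 138.00 - 2.22Q.
Set SMB = MC: 138.00 - 2.22Q = 11.39 + 3.01Q → Q* = 24.2084.
The welfare-loss triangle has base |Q_m − Q*| and height MEC(Q_m) (the vertical gap between SMB and MC is zero at Q* and MEC at Q_m).
DWL = ½ × 13.0179 × 68.0836 = 443.1527.

DWL = $443.15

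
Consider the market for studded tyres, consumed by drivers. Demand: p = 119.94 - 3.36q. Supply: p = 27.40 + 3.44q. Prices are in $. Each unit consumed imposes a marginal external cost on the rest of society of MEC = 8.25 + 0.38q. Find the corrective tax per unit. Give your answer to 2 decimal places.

tax = $12.71 per unit

Social marginal benefit = demand − MEC = 111.69 - 3.74q.
Set SMB = MC: 111.69 - 3.74q = 27.40 + 3.44q → q* = 11.7396.
The Pigouvian tax equals MEC at q*: 8.25 + 0.38×11.7396 = 12.7110.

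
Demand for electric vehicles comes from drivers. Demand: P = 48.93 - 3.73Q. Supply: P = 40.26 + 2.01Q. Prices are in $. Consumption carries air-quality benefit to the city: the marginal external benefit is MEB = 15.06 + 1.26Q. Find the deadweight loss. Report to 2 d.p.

DWL = $32.11

Market equilibrium (private): 40.26 + 2.01Q = 48.93 - 3.73Q → Q_m = 1.5105.
Social marginal benefit = demand + MEB = 63.99 - 2.47Q.
Set SMB = MC: 63.99 - 2.47Q = 40.26 + 2.01Q → Q* = 5.2969.
The loss is the area between SMB and MC from Q* to Q_m; with linear curves that's a triangle of height MEB(Q_m).
DWL = ½ × 3.7864 × 16.9632 = 32.1147.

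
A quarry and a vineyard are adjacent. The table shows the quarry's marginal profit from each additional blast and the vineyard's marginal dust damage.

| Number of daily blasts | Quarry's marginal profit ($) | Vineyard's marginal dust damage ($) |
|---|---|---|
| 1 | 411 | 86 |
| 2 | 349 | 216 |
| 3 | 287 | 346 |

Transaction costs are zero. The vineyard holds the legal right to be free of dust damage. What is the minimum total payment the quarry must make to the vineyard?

Efficient level: marginal profit ≥ marginal dust damage through level 2, so k* = 2.
With the vineyard holding the right, the quarry must at least compensate total damage at k*: 86 + 216 = 302.

$302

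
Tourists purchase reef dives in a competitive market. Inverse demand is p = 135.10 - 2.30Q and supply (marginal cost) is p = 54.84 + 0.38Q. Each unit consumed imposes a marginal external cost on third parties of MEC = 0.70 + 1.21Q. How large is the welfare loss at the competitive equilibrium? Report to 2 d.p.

Market equilibrium (private): 54.84 + 0.38Q = 135.10 - 2.30Q → Q_m = 29.9478.
Social marginal benefit = demand − MEC = 134.40 - 3.51Q.
Set SMB = MC: 134.40 - 3.51Q = 54.84 + 0.38Q → Q* = 20.4524.
The welfare-loss triangle has base |Q_m − Q*| and height MEC(Q_m) (the vertical gap between SMB and MC is zero at Q* and MEC at Q_m).
DWL = ½ × 9.4954 × 36.9368 = 175.3648.

DWL = 175.36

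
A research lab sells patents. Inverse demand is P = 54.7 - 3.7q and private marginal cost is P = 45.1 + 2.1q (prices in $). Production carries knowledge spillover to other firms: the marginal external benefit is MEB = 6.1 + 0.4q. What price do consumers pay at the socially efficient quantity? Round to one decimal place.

Social marginal cost = private MC − MEB = 39.0 + 1.7q.
Set SMC = demand: 39.0 + 1.7q = 54.7 - 3.7q → q* = 2.9074.
Consumer price on the demand curve at q*: 54.7 − 3.7×2.9074 = 43.9426.

P = $43.9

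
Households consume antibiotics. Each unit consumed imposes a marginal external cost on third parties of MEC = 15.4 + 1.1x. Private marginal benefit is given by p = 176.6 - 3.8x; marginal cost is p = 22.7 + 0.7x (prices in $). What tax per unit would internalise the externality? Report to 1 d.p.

tax = $42.6 per unit

Social marginal benefit = demand − MEC = 161.2 - 4.9x.
Set SMB = MC: 161.2 - 4.9x = 22.7 + 0.7x → x* = 24.7321.
The Pigouvian tax equals MEC at x*: 15.4 + 1.1×24.7321 = 42.6053.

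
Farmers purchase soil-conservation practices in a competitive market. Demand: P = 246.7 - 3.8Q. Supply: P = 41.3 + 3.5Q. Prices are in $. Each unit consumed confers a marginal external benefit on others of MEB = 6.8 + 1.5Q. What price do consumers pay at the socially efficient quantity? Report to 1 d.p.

P = $107.7

Social marginal benefit = demand + MEB = 253.5 - 2.3Q.
Set SMB = MC: 253.5 - 2.3Q = 41.3 + 3.5Q → Q* = 36.5862.
Consumer price on the demand curve at Q*: 246.7 − 3.8×36.5862 = 107.6724.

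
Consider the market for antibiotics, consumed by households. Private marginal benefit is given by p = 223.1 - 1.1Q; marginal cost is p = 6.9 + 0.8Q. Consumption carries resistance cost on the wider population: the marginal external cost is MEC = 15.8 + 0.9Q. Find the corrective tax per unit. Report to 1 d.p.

Social marginal benefit = demand − MEC = 207.3 - 2.0Q.
Set SMB = MC: 207.3 - 2.0Q = 6.9 + 0.8Q → Q* = 71.5714.
The Pigouvian tax equals MEC at Q*: 15.8 + 0.9×71.5714 = 80.2143.

tax = 80.2 per unit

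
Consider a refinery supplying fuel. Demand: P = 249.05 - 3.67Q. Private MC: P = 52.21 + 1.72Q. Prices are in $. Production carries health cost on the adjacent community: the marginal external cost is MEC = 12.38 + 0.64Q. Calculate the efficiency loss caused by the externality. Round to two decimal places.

DWL = $105.99

Market equilibrium (private): 52.21 + 1.72Q = 249.05 - 3.67Q → Q_m = 36.5195.
Social marginal cost = private MC + MEC = 64.59 + 2.36Q.
Set SMC = demand: 64.59 + 2.36Q = 249.05 - 3.67Q → Q* = 30.5904.
Height of the DWL triangle at Q_m is SMC(Q_m) − demand(Q_m) = MEC(Q_m) = 35.7525.
DWL = ½ × 5.9291 × 35.7525 = 105.9901.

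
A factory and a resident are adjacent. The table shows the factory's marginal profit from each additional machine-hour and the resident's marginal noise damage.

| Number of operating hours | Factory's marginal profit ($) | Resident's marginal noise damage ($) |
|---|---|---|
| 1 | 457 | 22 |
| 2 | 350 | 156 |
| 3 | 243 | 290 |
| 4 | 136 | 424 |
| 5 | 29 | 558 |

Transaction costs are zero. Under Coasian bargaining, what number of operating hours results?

Bargaining reaches the level where marginal profit last exceeds marginal noise damage.
That holds through level 2 (350 ≥ 156) but not at 3 (243 < 290).

2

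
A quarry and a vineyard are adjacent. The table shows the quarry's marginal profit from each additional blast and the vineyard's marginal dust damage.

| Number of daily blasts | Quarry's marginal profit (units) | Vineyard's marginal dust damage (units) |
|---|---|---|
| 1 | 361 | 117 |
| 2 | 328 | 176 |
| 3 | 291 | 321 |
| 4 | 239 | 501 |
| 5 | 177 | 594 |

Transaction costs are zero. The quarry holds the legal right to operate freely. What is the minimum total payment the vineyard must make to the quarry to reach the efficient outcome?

Left alone the quarry would choose level 5 (marginal profit stays positive).
Efficient level: k* = 2 (marginal profit ≥ marginal dust damage through 2).
The vineyard must at least cover the quarry's forgone profit from cutting 5→2: 291 + 239 + 177 = 707.

707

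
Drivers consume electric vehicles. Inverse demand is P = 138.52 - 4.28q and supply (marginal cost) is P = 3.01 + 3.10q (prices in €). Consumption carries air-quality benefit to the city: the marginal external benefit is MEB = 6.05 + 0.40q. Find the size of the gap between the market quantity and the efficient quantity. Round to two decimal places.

Market equilibrium (private): 3.01 + 3.10q = 138.52 - 4.28q → q_m = 18.3618.
Social marginal benefit = demand + MEB = 144.57 - 3.88q.
Set SMB = MC: 144.57 - 3.88q = 3.01 + 3.10q → q* = 20.2808.
Gap = |18.3618 − 20.2808| = 1.9190.

1.92 units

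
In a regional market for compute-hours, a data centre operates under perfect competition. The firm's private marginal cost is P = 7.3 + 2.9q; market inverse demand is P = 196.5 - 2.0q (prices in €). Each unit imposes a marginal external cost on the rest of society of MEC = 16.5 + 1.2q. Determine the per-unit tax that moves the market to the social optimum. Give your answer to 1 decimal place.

tax = €50.5 per unit

Social marginal cost = private MC + MEC = 23.8 + 4.1q.
Set SMC = demand: 23.8 + 4.1q = 196.5 - 2.0q → q* = 28.3115.
The Pigouvian tax equals MEC at q*: 16.5 + 1.2×28.3115 = 50.4738.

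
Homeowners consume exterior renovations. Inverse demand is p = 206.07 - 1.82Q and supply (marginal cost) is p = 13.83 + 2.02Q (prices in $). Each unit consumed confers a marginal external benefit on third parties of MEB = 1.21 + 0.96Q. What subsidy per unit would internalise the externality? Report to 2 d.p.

Social marginal benefit = demand + MEB = 207.28 - 0.86Q.
Set SMB = MC: 207.28 - 0.86Q = 13.83 + 2.02Q → Q* = 67.1701.
The Pigouvian subsidy equals MEB at Q*: 1.21 + 0.96×67.1701 = 65.6933.

subsidy = $65.69 per unit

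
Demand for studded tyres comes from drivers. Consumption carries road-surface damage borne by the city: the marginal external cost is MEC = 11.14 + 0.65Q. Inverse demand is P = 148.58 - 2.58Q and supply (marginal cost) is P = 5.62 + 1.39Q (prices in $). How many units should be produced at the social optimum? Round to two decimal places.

Q* = 28.53

Social marginal benefit = demand − MEC = 137.44 - 3.23Q.
Set SMB = MC: 137.44 - 3.23Q = 5.62 + 1.39Q → Q* = 28.5325.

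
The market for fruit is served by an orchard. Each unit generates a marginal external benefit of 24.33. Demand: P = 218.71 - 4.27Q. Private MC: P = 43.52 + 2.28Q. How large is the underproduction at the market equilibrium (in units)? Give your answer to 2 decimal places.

Market equilibrium (private): 43.52 + 2.28Q = 218.71 - 4.27Q → Q_m = 26.7466.
Social marginal cost = private MC − MEB = 19.19 + 2.28Q.
Set SMC = demand: 19.19 + 2.28Q = 218.71 - 4.27Q → Q* = 30.4611.
Gap = |26.7466 − 30.4611| = 3.7145.

3.71 units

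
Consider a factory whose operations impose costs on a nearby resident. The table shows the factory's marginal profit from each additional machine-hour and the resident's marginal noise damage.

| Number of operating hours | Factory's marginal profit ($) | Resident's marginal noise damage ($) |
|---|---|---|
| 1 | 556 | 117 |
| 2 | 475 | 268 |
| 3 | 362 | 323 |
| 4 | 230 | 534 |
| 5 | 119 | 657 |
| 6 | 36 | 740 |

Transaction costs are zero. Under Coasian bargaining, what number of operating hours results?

Bargaining reaches the level where marginal profit last exceeds marginal noise damage.
That holds through level 3 (362 ≥ 323) but not at 4 (230 < 534).

3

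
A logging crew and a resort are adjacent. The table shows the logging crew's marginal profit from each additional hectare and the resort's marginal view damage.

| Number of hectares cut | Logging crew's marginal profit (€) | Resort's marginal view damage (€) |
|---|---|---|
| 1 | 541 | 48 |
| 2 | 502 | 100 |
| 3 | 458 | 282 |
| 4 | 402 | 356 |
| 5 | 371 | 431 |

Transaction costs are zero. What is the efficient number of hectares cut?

Bargaining reaches the level where marginal profit last exceeds marginal view damage.
That holds through level 4 (402 ≥ 356) but not at 5 (371 < 431).

4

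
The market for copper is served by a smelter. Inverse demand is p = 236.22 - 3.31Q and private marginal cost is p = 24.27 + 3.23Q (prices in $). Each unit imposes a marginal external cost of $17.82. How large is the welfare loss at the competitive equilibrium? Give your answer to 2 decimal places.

DWL = $24.28

Market equilibrium (private): 24.27 + 3.23Q = 236.22 - 3.31Q → Q_m = 32.4083.
Social marginal cost = private MC + MEC = 42.09 + 3.23Q.
Set SMC = demand: 42.09 + 3.23Q = 236.22 - 3.31Q → Q* = 29.6835.
The loss is the area between SMC and demand from Q* to Q_m; with linear curves that's a triangle of height MEC(Q_m).
DWL = ½ × 2.7248 × 17.8200 = 24.2780.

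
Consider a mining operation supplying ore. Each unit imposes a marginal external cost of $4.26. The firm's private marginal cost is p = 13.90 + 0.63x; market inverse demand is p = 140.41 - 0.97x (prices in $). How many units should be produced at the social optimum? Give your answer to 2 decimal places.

Social marginal cost = private MC + MEC = 18.16 + 0.63x.
Set SMC = demand: 18.16 + 0.63x = 140.41 - 0.97x → x* = 76.4063.

x* = 76.41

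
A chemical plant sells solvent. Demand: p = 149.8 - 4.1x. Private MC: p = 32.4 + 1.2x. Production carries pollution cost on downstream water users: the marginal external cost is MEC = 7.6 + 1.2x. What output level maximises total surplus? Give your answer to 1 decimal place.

x* = 16.9

Social marginal cost = private MC + MEC = 40.0 + 2.4x.
Set SMC = demand: 40.0 + 2.4x = 149.8 - 4.1x → x* = 16.8923.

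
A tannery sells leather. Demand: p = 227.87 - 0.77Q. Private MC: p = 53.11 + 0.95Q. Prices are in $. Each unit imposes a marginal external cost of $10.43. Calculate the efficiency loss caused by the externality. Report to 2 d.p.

Market equilibrium (private): 53.11 + 0.95Q = 227.87 - 0.77Q → Q_m = 101.6047.
Social marginal cost = private MC + MEC = 63.54 + 0.95Q.
Set SMC = demand: 63.54 + 0.95Q = 227.87 - 0.77Q → Q* = 95.5407.
The loss is the area between SMC and demand from Q* to Q_m; with linear curves that's a triangle of height MEC(Q_m).
DWL = ½ × 6.0640 × 10.4300 = 31.6238.

DWL = $31.62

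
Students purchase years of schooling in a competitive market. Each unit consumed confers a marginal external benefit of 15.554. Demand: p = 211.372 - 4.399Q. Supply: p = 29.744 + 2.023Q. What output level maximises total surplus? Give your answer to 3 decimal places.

Social marginal benefit = demand + MEB = 226.926 - 4.399Q.
Set SMB = MC: 226.926 - 4.399Q = 29.744 + 2.023Q → Q* = 30.7041.

Q* = 30.704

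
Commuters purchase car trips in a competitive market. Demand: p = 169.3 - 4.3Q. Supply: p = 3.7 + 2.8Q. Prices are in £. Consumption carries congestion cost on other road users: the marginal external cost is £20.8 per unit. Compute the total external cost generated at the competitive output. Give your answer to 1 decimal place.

Market equilibrium (private): 3.7 + 2.8Q = 169.3 - 4.3Q → Q_m = 23.3239.
Total external cost = MEC × Q_m = 20.8 × 23.3239 = 485.1371.

£485.1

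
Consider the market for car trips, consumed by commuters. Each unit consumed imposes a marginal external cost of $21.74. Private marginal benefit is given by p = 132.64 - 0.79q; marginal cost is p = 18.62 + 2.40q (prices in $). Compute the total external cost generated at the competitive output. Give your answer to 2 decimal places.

Market equilibrium (private): 18.62 + 2.40q = 132.64 - 0.79q → q_m = 35.7429.
Total external cost = MEC × q_m = 21.74 × 35.7429 = 777.0506.

$777.05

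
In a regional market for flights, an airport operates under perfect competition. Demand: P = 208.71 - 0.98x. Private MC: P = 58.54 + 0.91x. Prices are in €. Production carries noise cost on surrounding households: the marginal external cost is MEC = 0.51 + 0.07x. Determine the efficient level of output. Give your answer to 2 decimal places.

Social marginal cost = private MC + MEC = 59.05 + 0.98x.
Set SMC = demand: 59.05 + 0.98x = 208.71 - 0.98x → x* = 76.3571.

x* = 76.36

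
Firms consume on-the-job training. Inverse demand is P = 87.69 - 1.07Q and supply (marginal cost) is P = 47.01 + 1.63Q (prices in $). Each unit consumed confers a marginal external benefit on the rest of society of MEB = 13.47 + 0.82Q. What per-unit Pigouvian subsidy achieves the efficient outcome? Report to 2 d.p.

subsidy = $37.09 per unit

Social marginal benefit = demand + MEB = 101.16 - 0.25Q.
Set SMB = MC: 101.16 - 0.25Q = 47.01 + 1.63Q → Q* = 28.8032.
The Pigouvian subsidy equals MEB at Q*: 13.47 + 0.82×28.8032 = 37.0886.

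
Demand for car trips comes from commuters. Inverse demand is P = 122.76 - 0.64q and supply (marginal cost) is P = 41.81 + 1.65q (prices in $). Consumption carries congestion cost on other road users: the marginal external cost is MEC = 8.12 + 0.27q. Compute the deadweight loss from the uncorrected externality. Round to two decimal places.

DWL = $60.94

Market equilibrium (private): 41.81 + 1.65q = 122.76 - 0.64q → q_m = 35.3493.
Social marginal benefit = demand − MEC = 114.64 - 0.91q.
Set SMB = MC: 114.64 - 0.91q = 41.81 + 1.65q → q* = 28.4492.
Height of the DWL triangle at q_m is MC(q_m) − SMB(q_m) = MEC(q_m) = 17.6643.
DWL = ½ × 6.9001 × 17.6643 = 60.9427.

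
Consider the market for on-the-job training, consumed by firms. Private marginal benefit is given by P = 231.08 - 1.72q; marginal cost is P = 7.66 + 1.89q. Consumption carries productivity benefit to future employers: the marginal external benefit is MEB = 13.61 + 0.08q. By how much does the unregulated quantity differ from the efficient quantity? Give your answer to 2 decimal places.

5.26 units

Market equilibrium (private): 7.66 + 1.89q = 231.08 - 1.72q → q_m = 61.8892.
Social marginal benefit = demand + MEB = 244.69 - 1.64q.
Set SMB = MC: 244.69 - 1.64q = 7.66 + 1.89q → q* = 67.1473.
Gap = |61.8892 − 67.1473| = 5.2581.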